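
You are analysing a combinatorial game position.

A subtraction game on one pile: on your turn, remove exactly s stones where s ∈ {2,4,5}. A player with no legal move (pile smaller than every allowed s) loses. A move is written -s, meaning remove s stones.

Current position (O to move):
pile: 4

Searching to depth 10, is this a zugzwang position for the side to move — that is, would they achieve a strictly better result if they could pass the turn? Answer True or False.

zugzwang(4, O) = False

p1 O@[4]: -2[2]-1 -4[0]+1*
p2 X@[0] terminal -1; root [4] d10
pass branch (X moves first from the same position):
  | p1 X@[4]: -2[2]-1 -4[0]+1*
  | p2 O@[0] terminal -1; root [4] d10
O moving scores +1; O passing scores -1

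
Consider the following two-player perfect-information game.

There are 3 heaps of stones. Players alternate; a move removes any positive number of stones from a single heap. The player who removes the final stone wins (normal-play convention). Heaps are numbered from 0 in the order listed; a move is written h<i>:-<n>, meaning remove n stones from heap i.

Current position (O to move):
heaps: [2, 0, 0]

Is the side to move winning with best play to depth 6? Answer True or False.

O winning at [(2,0,0)]: True

ply 1, O at (2,0,0) | h0:-1=-1→(1,0,0); h0:-2=+1→(0,0,0)*
ply 2: (0,0,0) is terminal -1 (X); from (2,0,0) depth 6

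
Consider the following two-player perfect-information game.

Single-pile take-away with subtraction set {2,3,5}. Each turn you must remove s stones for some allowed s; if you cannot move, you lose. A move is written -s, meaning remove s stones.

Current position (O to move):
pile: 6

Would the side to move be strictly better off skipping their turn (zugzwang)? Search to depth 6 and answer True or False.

zugzwang(6, O) = False

ply 1, O at 6 | -2=-1→4; -3=-1→3; -5=+1→1*
ply 2: 1 is terminal -1 (X); from 6 depth 6
if O skipped the turn, X would face:
~ ply 1, X at 6 | -2=-1→4; -3=-1→3; -5=+1→1*
~ ply 2: 1 is terminal -1 (O); from 6 depth 6
compare (O): move=+1 vs pass=-1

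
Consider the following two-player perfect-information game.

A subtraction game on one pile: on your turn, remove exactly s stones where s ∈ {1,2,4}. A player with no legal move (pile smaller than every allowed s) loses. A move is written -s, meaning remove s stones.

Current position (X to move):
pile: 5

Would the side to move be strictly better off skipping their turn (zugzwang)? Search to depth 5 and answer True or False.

zugzwang(5, X) = False

[5] X move#1: -1:-1/4, -2:+1/3*, -4:-1/1
[3] O move#2: -1:-1/2*, -2:-1/1
[2] X move#3: -1:-1/1, -2:+1/0*
[0] end (terminal -1, O#4); searched 5 to 5
if X skipped the turn, O would face:
~ [5] O move#1: -1:-1/4, -2:+1/3*, -4:-1/1
~ [3] X move#2: -1:-1/2*, -2:-1/1
~ [2] O move#3: -1:-1/1, -2:+1/0*
~ [0] end (terminal -1, X#4); searched 5 to 5
compare (X): move=+1 vs pass=-1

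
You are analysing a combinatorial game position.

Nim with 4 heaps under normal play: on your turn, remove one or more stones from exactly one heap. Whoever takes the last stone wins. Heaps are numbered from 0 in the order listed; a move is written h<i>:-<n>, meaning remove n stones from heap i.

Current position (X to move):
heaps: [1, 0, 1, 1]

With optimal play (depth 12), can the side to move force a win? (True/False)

ply 1, X at (1,0,1,1) | h0:-1=+1→(0,0,1,1)*; h2:-1=+1→(1,0,0,1); h3:-1=+1→(1,0,1,0)
ply 2, O at (0,0,1,1) | h2:-1=-1→(0,0,0,1)*; h3:-1=-1→(0,0,1,0)
ply 3, X at (0,0,0,1) | h3:-1=+1→(0,0,0,0)*
ply 4: (0,0,0,0) is terminal -1 (O); from (1,0,1,1) depth 12

X winning at [(1,0,1,1)]: True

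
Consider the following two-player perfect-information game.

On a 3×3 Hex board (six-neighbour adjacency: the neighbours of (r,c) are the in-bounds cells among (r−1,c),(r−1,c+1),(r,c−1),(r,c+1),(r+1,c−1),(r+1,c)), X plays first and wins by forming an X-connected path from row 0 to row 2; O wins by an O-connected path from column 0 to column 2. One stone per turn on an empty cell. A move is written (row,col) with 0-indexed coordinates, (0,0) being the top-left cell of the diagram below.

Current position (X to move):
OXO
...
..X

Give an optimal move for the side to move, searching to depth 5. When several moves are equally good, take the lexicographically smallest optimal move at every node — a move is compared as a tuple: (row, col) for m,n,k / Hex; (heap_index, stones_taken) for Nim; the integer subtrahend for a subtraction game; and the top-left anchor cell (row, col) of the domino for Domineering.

ply 1, X at OXO/.../..X | (1,0)=+1→OXO/X../..X*; (1,1)=+1→OXO/.X./..X; (1,2)=-1→OXO/..X/..X; (2,0)=+1→OXO/.../X.X; (2,1)=-1→OXO/.../.XX
ply 2, O at OXO/X../..X | (1,1)=-1→OXO/XO./..X*; (1,2)=-1→OXO/X.O/..X; (2,0)=-1→OXO/X../O.X; (2,1)=-1→OXO/X../.OX
ply 3, X at OXO/XO./..X | (1,2)=-1→OXO/XOX/..X; (2,0)=+1→OXO/XO./X.X*; (2,1)=-1→OXO/XO./.XX
ply 4: OXO/XO./X.X is terminal -1 (O); from OXO/.../..X depth 5

X's best at [OXO/.../..X]: (1,0)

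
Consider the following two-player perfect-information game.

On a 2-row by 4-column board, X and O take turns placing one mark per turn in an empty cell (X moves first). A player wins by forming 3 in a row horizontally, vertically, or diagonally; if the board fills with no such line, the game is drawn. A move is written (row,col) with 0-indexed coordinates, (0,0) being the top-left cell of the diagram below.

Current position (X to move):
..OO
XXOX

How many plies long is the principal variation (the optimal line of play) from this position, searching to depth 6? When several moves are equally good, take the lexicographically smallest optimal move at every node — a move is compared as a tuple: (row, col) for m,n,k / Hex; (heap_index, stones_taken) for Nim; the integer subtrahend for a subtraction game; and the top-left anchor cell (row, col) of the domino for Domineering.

PV length from [..OO/XXOX]: 2 plies

p1 X@[..OO/XXOX]: (0,0)[X.OO/XXOX]-1 (0,1)[.XOO/XXOX]+0*
p2 O@[.XOO/XXOX]: (0,0)[OXOO/XXOX]+0*
p3 X@[OXOO/XXOX] terminal +0; root [..OO/XXOX] d6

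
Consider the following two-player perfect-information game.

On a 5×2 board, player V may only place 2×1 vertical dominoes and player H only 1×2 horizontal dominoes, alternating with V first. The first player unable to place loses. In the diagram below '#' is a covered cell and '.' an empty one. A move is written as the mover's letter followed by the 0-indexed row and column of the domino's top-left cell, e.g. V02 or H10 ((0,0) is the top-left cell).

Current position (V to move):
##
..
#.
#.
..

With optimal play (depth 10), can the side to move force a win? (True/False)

V winning at [##/../#./#./..]: False

p1 V@[##/../#./#./..]: V11[##/.#/##/#./..]-1* V21[##/../##/##/..]-1 V31[##/../#./##/.#]-1
p2 H@[##/.#/##/#./..]: H40[##/.#/##/#./##]+1*
p3 V@[##/.#/##/#./##] terminal -1; root [##/../#./#./..] d10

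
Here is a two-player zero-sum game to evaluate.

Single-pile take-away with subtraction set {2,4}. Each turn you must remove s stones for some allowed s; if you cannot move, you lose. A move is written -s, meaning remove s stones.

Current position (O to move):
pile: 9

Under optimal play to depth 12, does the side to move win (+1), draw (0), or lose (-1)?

value(9, O) = +1

p1 O@[9]: -2[7]+1* -4[5]-1
p2 X@[7]: -2[5]-1* -4[3]-1
p3 O@[5]: -2[3]-1 -4[1]+1*
p4 X@[1] terminal -1; root [9] d12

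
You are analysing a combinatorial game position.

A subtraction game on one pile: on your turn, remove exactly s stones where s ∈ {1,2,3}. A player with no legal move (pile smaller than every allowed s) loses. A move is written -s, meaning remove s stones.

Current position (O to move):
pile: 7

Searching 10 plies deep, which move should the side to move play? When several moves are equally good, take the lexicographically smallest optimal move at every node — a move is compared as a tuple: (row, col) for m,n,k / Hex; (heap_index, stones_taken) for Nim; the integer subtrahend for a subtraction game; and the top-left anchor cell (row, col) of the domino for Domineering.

ply 1, O at 7 | -1=-1→6; -2=-1→5; -3=+1→4*
ply 2, X at 4 | -1=-1→3*; -2=-1→2; -3=-1→1
ply 3, O at 3 | -1=-1→2; -2=-1→1; -3=+1→0*
ply 4: 0 is terminal -1 (X); from 7 depth 10

O's best at [7]: -3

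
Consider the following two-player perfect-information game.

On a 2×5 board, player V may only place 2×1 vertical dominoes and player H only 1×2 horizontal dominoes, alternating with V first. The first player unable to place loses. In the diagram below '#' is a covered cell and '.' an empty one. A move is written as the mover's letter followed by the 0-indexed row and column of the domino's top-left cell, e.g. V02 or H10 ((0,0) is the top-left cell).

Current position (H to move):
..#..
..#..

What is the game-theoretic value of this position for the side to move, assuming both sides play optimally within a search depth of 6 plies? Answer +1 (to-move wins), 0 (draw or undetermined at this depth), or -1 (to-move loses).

p1 H@[..#../..#..]: H00[###../..#..]-1* H03[..###/..#..]-1 H10[..#../###..]-1 H13[..#../..###]-1
p2 V@[###../..#..]: V03[####./..##.]+1* V04[###.#/..#.#]+1
p3 H@[####./..##.]: H10[####./####.]-1*
p4 V@[####./####.]: V04[#####/#####]+1*
p5 H@[#####/#####] terminal -1; root [..#../..#..] d6

value(..#../..#.., H) = -1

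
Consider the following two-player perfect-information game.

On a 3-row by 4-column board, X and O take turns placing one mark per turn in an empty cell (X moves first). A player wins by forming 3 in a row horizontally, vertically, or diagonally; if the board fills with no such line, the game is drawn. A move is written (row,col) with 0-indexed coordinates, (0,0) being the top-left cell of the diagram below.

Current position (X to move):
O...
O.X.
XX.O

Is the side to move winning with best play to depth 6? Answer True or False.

X winning at [O.../O.X./XX.O]: True

p1 X@[O.../O.X./XX.O]: (0,1)[OX../O.X./XX.O]+1* (0,2)[O.X./O.X./XX.O]+1 (0,3)[O..X/O.X./XX.O]+1 (1,1)[O.../OXX./XX.O]+1 (1,3)[O.../O.XX/XX.O]+1 (2,2)[O.../O.X./XXXO]+1
p2 O@[OX../O.X./XX.O]: (0,2)[OXO./O.X./XX.O]-1* (0,3)[OX.O/O.X./XX.O]-1 (1,1)[OX../OOX./XX.O]-1 (1,3)[OX../O.XO/XX.O]-1 (2,2)[OX../O.X./XXOO]-1
p3 X@[OXO./O.X./XX.O]: (0,3)[OXOX/O.X./XX.O]+1* (1,1)[OXO./OXX./XX.O]+1 (1,3)[OXO./O.XX/XX.O]+1 (2,2)[OXO./O.X./XXXO]+1
p4 O@[OXOX/O.X./XX.O] terminal -1; root [O.../O.X./XX.O] d6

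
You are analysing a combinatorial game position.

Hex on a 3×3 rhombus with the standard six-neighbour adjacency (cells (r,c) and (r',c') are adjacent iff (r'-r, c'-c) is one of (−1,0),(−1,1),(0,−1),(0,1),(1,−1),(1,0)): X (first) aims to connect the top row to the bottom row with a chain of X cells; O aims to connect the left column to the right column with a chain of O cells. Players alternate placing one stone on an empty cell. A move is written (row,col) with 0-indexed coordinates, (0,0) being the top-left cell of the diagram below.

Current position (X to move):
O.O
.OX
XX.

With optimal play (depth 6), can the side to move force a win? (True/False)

X winning at [O.O/.OX/XX.]: False

[O.O/.OX/XX.] X move#1: (0,1):-1/OXO/.OX/XX.*, (1,0):-1/O.O/XOX/XX., (2,2):-1/O.O/.OX/XXX
[OXO/.OX/XX.] O move#2: (1,0):+1/OXO/OOX/XX.*, (2,2):-1/OXO/.OX/XXO
[OXO/OOX/XX.] end (terminal -1, X#3); searched O.O/.OX/XX. to 6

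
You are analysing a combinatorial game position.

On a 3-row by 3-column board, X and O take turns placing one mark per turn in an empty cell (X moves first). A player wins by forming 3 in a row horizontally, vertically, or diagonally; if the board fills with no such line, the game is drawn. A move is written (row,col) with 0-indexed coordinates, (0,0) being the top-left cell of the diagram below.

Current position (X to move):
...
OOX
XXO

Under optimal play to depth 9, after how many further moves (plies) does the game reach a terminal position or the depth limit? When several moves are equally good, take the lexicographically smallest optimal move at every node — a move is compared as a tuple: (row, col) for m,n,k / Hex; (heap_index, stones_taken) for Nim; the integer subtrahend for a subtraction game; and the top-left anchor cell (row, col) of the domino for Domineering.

[.../OOX/XXO] X move#1: (0,0):+0/X../OOX/XXO*, (0,1):-1/.X./OOX/XXO, (0,2):-1/..X/OOX/XXO
[X../OOX/XXO] O move#2: (0,1):+0/XO./OOX/XXO*, (0,2):+0/X.O/OOX/XXO
[XO./OOX/XXO] X move#3: (0,2):+0/XOX/OOX/XXO*
[XOX/OOX/XXO] end (terminal +0, O#4); searched .../OOX/XXO to 9

PV length from [.../OOX/XXO]: 3 plies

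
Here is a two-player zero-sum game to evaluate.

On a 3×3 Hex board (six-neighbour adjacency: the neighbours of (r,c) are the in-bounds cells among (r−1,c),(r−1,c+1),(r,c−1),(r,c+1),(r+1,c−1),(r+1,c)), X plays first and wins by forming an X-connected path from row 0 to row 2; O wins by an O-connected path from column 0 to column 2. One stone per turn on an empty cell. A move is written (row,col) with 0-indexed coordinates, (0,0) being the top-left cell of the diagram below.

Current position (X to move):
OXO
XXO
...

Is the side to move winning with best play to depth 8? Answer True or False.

[OXO/XXO/...] X move#1: (2,0):+1/OXO/XXO/X..*, (2,1):+1/OXO/XXO/.X., (2,2):+1/OXO/XXO/..X
[OXO/XXO/X..] end (terminal -1, O#2); searched OXO/XXO/... to 8

X winning at [OXO/XXO/...]: True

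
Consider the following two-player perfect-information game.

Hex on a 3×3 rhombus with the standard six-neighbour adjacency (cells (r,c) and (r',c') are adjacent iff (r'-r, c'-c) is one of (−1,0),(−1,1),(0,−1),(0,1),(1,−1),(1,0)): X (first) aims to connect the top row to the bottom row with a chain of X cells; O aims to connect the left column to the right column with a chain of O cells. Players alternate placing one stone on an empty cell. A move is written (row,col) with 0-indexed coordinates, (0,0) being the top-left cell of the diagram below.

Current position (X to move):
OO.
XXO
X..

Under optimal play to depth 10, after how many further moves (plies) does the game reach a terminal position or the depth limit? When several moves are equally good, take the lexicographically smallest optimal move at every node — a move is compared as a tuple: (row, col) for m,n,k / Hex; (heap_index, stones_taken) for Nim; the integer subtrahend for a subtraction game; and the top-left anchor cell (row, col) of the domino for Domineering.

p1 X@[OO./XXO/X..]: (0,2)[OOX/XXO/X..]+1* (2,1)[OO./XXO/XX.]-1 (2,2)[OO./XXO/X.X]-1
p2 O@[OOX/XXO/X..] terminal -1; root [OO./XXO/X..] d10

PV length from [OO./XXO/X..]: 1 ply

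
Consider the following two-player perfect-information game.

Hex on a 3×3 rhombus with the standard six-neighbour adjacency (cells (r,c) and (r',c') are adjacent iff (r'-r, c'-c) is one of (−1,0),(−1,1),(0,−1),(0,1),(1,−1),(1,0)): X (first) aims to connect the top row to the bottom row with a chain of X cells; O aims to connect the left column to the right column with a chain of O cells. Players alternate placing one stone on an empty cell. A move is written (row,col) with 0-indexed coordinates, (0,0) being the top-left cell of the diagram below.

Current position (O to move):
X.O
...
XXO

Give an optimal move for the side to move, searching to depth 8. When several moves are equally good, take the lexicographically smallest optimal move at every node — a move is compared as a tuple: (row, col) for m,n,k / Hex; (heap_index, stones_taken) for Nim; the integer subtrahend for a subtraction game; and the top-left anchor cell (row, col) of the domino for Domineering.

O's best at [X.O/.../XXO]: (1,0)

p1 O@[X.O/.../XXO]: (0,1)[XOO/.../XXO]-1 (1,0)[X.O/O../XXO]+1* (1,1)[X.O/.O./XXO]-1 (1,2)[X.O/..O/XXO]-1
p2 X@[X.O/O../XXO]: (0,1)[XXO/O../XXO]-1* (1,1)[X.O/OX./XXO]-1 (1,2)[X.O/O.X/XXO]-1
p3 O@[XXO/O../XXO]: (1,1)[XXO/OO./XXO]+1* (1,2)[XXO/O.O/XXO]-1
p4 X@[XXO/OO./XXO] terminal -1; root [X.O/.../XXO] d8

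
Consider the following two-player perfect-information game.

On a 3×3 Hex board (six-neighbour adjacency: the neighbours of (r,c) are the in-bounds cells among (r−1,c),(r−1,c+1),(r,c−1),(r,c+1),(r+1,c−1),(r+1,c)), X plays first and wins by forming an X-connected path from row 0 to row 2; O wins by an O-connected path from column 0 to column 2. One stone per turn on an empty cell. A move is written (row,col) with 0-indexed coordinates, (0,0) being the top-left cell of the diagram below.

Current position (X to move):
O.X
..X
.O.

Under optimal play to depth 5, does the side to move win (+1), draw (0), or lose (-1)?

value(O.X/..X/.O., X) = +1

[O.X/..X/.O.] X move#1: (0,1):+1/OXX/..X/.O.*, (1,0):+1/O.X/X.X/.O., (1,1):+1/O.X/.XX/.O., (2,0):+1/O.X/..X/XO., (2,2):+1/O.X/..X/.OX
[OXX/..X/.O.] O move#2: (1,0):-1/OXX/O.X/.O.*, (1,1):-1/OXX/.OX/.O., (2,0):-1/OXX/..X/OO., (2,2):-1/OXX/..X/.OO
[OXX/O.X/.O.] X move#3: (1,1):+1/OXX/OXX/.O.*, (2,0):+1/OXX/O.X/XO., (2,2):+1/OXX/O.X/.OX
[OXX/OXX/.O.] O move#4: (2,0):-1/OXX/OXX/OO.*, (2,2):-1/OXX/OXX/.OO
[OXX/OXX/OO.] X move#5: (2,2):+1/OXX/OXX/OOX*
[OXX/OXX/OOX] end (terminal -1, O#6); searched O.X/..X/.O. to 5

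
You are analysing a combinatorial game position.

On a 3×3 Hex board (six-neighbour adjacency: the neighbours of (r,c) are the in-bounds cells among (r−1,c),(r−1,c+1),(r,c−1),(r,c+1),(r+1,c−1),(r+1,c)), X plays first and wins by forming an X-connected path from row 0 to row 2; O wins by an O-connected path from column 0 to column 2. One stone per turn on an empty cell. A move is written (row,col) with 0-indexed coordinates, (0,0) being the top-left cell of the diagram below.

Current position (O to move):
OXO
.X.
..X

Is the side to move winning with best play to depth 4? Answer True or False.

O winning at [OXO/.X./..X]: False

[OXO/.X./..X] O move#1: (1,0):-1/OXO/OX./..X*, (1,2):-1/OXO/.XO/..X, (2,0):-1/OXO/.X./O.X, (2,1):-1/OXO/.X./.OX
[OXO/OX./..X] X move#2: (1,2):+1/OXO/OXX/..X*, (2,0):+1/OXO/OX./X.X, (2,1):+1/OXO/OX./.XX
[OXO/OXX/..X] end (terminal -1, O#3); searched OXO/.X./..X to 4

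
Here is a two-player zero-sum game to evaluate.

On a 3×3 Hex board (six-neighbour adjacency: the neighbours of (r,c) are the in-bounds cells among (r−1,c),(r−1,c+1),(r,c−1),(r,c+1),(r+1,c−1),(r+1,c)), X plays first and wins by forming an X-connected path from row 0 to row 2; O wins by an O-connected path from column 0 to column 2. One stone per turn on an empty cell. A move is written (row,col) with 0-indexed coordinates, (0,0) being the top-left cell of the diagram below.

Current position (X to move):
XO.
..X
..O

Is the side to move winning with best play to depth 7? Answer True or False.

X winning at [XO./..X/..O]: True

[XO./..X/..O] X move#1: (0,2):+1/XOX/..X/..O*, (1,0):+1/XO./X.X/..O, (1,1):+1/XO./.XX/..O, (2,0):+1/XO./..X/X.O, (2,1):+1/XO./..X/.XO
[XOX/..X/..O] O move#2: (1,0):-1/XOX/O.X/..O*, (1,1):-1/XOX/.OX/..O, (2,0):-1/XOX/..X/O.O, (2,1):-1/XOX/..X/.OO
[XOX/O.X/..O] X move#3: (1,1):+1/XOX/OXX/..O*, (2,0):+1/XOX/O.X/X.O, (2,1):+1/XOX/O.X/.XO
[XOX/OXX/..O] O move#4: (2,0):-1/XOX/OXX/O.O*, (2,1):-1/XOX/OXX/.OO
[XOX/OXX/O.O] X move#5: (2,1):+1/XOX/OXX/OXO*
[XOX/OXX/OXO] end (terminal -1, O#6); searched XO./..X/..O to 7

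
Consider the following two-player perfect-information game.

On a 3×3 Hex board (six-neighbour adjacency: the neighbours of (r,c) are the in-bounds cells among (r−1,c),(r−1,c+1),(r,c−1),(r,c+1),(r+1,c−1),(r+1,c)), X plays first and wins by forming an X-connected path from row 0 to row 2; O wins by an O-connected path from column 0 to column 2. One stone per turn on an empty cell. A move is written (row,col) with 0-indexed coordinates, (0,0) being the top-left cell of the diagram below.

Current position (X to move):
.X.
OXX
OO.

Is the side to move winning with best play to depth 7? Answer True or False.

[.X./OXX/OO.] X move#1: (0,0):-1/XX./OXX/OO., (0,2):-1/.XX/OXX/OO., (2,2):+1/.X./OXX/OOX*
[.X./OXX/OOX] end (terminal -1, O#2); searched .X./OXX/OO. to 7

X winning at [.X./OXX/OO.]: True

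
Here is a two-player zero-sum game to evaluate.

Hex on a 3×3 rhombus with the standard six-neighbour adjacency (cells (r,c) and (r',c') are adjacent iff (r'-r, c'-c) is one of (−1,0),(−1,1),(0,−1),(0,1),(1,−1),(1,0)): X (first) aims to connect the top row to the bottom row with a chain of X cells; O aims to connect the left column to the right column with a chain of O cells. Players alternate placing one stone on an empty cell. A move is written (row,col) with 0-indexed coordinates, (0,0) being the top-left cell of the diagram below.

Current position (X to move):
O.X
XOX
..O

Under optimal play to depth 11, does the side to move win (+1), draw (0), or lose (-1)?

value(O.X/XOX/..O, X) = +1

[O.X/XOX/..O] X move#1: (0,1):+1/OXX/XOX/..O*, (2,0):+1/O.X/XOX/X.O, (2,1):+1/O.X/XOX/.XO
[OXX/XOX/..O] O move#2: (2,0):-1/OXX/XOX/O.O*, (2,1):-1/OXX/XOX/.OO
[OXX/XOX/O.O] X move#3: (2,1):+1/OXX/XOX/OXO*
[OXX/XOX/OXO] end (terminal -1, O#4); searched O.X/XOX/..O to 11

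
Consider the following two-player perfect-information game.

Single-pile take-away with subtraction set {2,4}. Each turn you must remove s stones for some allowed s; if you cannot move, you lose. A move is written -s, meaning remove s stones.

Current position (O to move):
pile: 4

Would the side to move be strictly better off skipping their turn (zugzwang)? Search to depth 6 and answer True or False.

zugzwang(4, O) = False

[4] O move#1: -2:-1/2, -4:+1/0*
[0] end (terminal -1, X#2); searched 4 to 6
if O skipped the turn, X would face:
~ [4] X move#1: -2:-1/2, -4:+1/0*
~ [0] end (terminal -1, O#2); searched 4 to 6
compare (O): move=+1 vs pass=-1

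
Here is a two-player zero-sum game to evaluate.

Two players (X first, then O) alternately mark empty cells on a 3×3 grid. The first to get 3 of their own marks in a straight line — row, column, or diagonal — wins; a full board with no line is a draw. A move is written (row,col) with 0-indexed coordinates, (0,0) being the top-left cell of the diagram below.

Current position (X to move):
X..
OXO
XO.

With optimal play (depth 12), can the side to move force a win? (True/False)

X winning at [X../OXO/XO.]: True

[X../OXO/XO.] X move#1: (0,1):+1/XX./OXO/XO.*, (0,2):+1/X.X/OXO/XO., (2,2):+1/X../OXO/XOX
[XX./OXO/XO.] O move#2: (0,2):-1/XXO/OXO/XO.*, (2,2):-1/XX./OXO/XOO
[XXO/OXO/XO.] X move#3: (2,2):+1/XXO/OXO/XOX*
[XXO/OXO/XOX] end (terminal -1, O#4); searched X../OXO/XO. to 12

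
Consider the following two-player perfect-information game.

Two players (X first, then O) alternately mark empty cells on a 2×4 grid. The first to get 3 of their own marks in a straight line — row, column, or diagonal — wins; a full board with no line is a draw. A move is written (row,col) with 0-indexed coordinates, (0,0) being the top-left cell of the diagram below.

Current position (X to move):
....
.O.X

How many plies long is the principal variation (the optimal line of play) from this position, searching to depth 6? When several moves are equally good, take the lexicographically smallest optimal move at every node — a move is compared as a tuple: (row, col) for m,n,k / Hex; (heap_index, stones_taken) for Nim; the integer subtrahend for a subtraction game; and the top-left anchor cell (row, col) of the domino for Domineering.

PV length from [..../.O.X]: 6 plies

ply 1, X at ..../.O.X | (0,0)=+0→X.../.O.X*; (0,1)=+0→.X../.O.X; (0,2)=+0→..X./.O.X; (0,3)=+0→...X/.O.X; (1,0)=+0→..../XO.X; (1,2)=+0→..../.OXX
ply 2, O at X.../.O.X | (0,1)=+0→XO../.O.X*; (0,2)=+0→X.O./.O.X; (0,3)=+0→X..O/.O.X; (1,0)=+0→X.../OO.X; (1,2)=+0→X.../.OOX
ply 3, X at XO../.O.X | (0,2)=+0→XOX./.O.X*; (0,3)=+0→XO.X/.O.X; (1,0)=+0→XO../XO.X; (1,2)=+0→XO../.OXX
ply 4, O at XOX./.O.X | (0,3)=+0→XOXO/.O.X*; (1,0)=+0→XOX./OO.X; (1,2)=+0→XOX./.OOX
ply 5, X at XOXO/.O.X | (1,0)=+0→XOXO/XO.X*; (1,2)=+0→XOXO/.OXX
ply 6, O at XOXO/XO.X | (1,2)=+0→XOXO/XOOX*
ply 7: XOXO/XOOX is terminal +0 (X); from ..../.O.X depth 6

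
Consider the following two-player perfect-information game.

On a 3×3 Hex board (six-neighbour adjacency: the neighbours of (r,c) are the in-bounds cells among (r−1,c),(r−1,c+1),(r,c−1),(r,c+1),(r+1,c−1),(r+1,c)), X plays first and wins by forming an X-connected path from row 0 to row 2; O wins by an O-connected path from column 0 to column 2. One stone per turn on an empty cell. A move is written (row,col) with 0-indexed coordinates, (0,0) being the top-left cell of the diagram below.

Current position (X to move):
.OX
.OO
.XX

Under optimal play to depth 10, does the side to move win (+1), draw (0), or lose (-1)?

[.OX/.OO/.XX] X move#1: (0,0):-1/XOX/.OO/.XX*, (1,0):-1/.OX/XOO/.XX, (2,0):-1/.OX/.OO/XXX
[XOX/.OO/.XX] O move#2: (1,0):+1/XOX/OOO/.XX*, (2,0):+1/XOX/.OO/OXX
[XOX/OOO/.XX] end (terminal -1, X#3); searched .OX/.OO/.XX to 10

value(.OX/.OO/.XX, X) = -1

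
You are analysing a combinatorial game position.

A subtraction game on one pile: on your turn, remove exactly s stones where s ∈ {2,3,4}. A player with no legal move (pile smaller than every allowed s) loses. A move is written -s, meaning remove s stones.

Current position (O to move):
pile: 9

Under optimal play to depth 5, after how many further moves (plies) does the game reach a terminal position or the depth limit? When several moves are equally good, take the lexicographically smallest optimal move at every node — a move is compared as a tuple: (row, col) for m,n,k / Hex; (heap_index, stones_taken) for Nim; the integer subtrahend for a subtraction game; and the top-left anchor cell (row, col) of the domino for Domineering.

PV length from [9]: 3 plies

[9] O move#1: -2:+1/7*, -3:+1/6, -4:-1/5
[7] X move#2: -2:-1/5*, -3:-1/4, -4:-1/3
[5] O move#3: -2:-1/3, -3:-1/2, -4:+1/1*
[1] end (terminal -1, X#4); searched 9 to 5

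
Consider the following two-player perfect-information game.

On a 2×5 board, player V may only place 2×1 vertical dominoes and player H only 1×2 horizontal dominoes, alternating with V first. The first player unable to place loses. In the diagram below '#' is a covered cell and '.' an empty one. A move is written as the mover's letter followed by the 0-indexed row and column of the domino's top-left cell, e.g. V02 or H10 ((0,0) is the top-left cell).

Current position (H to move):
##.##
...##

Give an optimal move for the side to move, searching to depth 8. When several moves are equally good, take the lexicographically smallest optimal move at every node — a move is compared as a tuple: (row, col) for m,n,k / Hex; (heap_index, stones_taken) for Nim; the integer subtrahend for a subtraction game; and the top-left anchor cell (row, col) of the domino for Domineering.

H's best at [##.##/...##]: H11

[##.##/...##] H move#1: H10:-1/##.##/##.##, H11:+1/##.##/.####*
[##.##/.####] end (terminal -1, V#2); searched ##.##/...## to 8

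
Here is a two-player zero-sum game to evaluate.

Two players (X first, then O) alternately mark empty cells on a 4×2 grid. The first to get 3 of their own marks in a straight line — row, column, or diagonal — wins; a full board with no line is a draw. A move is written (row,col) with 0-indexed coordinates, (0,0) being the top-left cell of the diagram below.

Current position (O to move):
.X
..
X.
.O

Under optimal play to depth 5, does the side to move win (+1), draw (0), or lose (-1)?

value(.X/../X./.O, O) = 0

[.X/../X./.O] O move#1: (0,0):+0/OX/../X./.O*, (1,0):+0/.X/O./X./.O, (1,1):+0/.X/.O/X./.O, (2,1):+0/.X/../XO/.O, (3,0):+0/.X/../X./OO
[OX/../X./.O] X move#2: (1,0):+0/OX/X./X./.O*, (1,1):+0/OX/.X/X./.O, (2,1):+0/OX/../XX/.O, (3,0):+0/OX/../X./XO
[OX/X./X./.O] O move#3: (1,1):-1/OX/XO/X./.O, (2,1):-1/OX/X./XO/.O, (3,0):+0/OX/X./X./OO*
[OX/X./X./OO] X move#4: (1,1):+0/OX/XX/X./OO*, (2,1):+0/OX/X./XX/OO
[OX/XX/X./OO] O move#5: (2,1):+0/OX/XX/XO/OO*
[OX/XX/XO/OO] end (terminal +0, X#6); searched .X/../X./.O to 5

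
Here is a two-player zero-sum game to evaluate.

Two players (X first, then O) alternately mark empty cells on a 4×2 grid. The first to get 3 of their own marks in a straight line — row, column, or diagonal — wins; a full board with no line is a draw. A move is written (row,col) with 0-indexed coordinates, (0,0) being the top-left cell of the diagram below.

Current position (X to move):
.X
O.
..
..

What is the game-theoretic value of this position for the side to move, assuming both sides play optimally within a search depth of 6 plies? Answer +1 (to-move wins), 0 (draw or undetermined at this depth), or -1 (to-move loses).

value(.X/O./../.., X) = 0

p1 X@[.X/O./../..]: (0,0)[XX/O./../..]+0* (1,1)[.X/OX/../..]+0 (2,0)[.X/O./X./..]+0 (2,1)[.X/O./.X/..]+0 (3,0)[.X/O./../X.]+0 (3,1)[.X/O./../.X]-1
p2 O@[XX/O./../..]: (1,1)[XX/OO/../..]+0* (2,0)[XX/O./O./..]+0 (2,1)[XX/O./.O/..]+0 (3,0)[XX/O./../O.]+0 (3,1)[XX/O./../.O]+0
p3 X@[XX/OO/../..]: (2,0)[XX/OO/X./..]+0* (2,1)[XX/OO/.X/..]+0 (3,0)[XX/OO/../X.]+0 (3,1)[XX/OO/../.X]+0
p4 O@[XX/OO/X./..]: (2,1)[XX/OO/XO/..]+0* (3,0)[XX/OO/X./O.]+0 (3,1)[XX/OO/X./.O]+0
p5 X@[XX/OO/XO/..]: (3,0)[XX/OO/XO/X.]-1 (3,1)[XX/OO/XO/.X]+0*
p6 O@[XX/OO/XO/.X]: (3,0)[XX/OO/XO/OX]+0*
p7 X@[XX/OO/XO/OX] terminal +0; root [.X/O./../..] d6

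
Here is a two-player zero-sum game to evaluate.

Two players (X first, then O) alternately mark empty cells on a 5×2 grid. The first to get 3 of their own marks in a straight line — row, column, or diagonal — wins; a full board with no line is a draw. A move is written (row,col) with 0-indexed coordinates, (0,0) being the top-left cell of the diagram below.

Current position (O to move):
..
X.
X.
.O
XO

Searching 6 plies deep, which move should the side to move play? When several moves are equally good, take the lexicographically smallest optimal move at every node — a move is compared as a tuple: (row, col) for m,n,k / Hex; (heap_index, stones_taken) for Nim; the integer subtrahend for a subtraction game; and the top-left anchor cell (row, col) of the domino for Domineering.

O's best at [../X./X./.O/XO]: (2,1)

ply 1, O at ../X./X./.O/XO | (0,0)=-1→O./X./X./.O/XO; (0,1)=-1→.O/X./X./.O/XO; (1,1)=-1→../XO/X./.O/XO; (2,1)=+1→../X./XO/.O/XO*; (3,0)=-1→../X./X./OO/XO
ply 2: ../X./XO/.O/XO is terminal -1 (X); from ../X./X./.O/XO depth 6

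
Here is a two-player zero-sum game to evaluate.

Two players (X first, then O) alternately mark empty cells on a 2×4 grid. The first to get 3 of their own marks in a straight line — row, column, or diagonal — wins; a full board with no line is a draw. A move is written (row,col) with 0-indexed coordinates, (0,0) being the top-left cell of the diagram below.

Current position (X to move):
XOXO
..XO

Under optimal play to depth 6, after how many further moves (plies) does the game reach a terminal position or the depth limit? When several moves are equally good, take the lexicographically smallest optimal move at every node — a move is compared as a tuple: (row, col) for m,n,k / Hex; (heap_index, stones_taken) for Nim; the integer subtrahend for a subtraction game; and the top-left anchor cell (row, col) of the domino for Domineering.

p1 X@[XOXO/..XO]: (1,0)[XOXO/X.XO]+0* (1,1)[XOXO/.XXO]+0
p2 O@[XOXO/X.XO]: (1,1)[XOXO/XOXO]+0*
p3 X@[XOXO/XOXO] terminal +0; root [XOXO/..XO] d6

PV length from [XOXO/..XO]: 2 plies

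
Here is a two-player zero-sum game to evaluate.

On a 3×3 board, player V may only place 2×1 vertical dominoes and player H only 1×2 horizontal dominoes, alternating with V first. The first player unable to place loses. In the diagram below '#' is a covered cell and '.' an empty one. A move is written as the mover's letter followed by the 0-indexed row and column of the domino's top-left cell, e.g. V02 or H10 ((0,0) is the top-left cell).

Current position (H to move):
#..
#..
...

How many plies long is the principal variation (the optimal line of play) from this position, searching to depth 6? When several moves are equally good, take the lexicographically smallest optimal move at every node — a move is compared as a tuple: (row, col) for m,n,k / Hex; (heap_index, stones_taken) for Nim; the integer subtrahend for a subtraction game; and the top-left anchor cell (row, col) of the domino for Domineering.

PV length from [#../#../...]: 1 ply

ply 1, H at #../#../... | H01=-1→###/#../...; H11=+1→#../###/...*; H20=-1→#../#../##.; H21=-1→#../#../.##
ply 2: #../###/... is terminal -1 (V); from #../#../... depth 6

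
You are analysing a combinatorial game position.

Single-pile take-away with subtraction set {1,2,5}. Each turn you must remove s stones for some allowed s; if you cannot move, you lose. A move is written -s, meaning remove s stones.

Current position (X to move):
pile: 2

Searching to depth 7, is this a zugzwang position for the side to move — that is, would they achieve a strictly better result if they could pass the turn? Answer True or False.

zugzwang(2, X) = False

[2] X move#1: -1:-1/1, -2:+1/0*
[0] end (terminal -1, O#2); searched 2 to 7
pass branch (O moves first from the same position):
  | [2] O move#1: -1:-1/1, -2:+1/0*
  | [0] end (terminal -1, X#2); searched 2 to 7
X moving scores +1; X passing scores -1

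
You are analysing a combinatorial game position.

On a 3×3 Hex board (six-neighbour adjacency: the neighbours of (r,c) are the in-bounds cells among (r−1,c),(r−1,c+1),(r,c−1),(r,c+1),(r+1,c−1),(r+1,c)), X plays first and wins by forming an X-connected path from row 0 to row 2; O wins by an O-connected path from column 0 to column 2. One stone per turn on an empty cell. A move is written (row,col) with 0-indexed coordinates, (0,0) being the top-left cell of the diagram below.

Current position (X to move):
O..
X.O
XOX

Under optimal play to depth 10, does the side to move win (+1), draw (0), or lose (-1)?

value(O../X.O/XOX, X) = +1

[O../X.O/XOX] X move#1: (0,1):+1/OX./X.O/XOX*, (0,2):+1/O.X/X.O/XOX, (1,1):+1/O../XXO/XOX
[OX./X.O/XOX] end (terminal -1, O#2); searched O../X.O/XOX to 10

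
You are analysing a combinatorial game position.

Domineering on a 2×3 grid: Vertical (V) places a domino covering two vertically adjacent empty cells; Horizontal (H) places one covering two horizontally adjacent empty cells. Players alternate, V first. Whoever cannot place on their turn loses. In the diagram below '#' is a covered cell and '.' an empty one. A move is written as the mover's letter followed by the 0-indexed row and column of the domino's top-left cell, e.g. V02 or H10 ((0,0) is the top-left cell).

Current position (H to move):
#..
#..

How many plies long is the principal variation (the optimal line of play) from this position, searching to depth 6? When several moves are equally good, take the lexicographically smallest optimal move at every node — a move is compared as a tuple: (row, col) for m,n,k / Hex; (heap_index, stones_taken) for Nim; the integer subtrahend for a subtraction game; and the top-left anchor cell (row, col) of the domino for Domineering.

p1 H@[#../#..]: H01[###/#..]+1* H11[#../###]+1
p2 V@[###/#..] terminal -1; root [#../#..] d6

PV length from [#../#..]: 1 ply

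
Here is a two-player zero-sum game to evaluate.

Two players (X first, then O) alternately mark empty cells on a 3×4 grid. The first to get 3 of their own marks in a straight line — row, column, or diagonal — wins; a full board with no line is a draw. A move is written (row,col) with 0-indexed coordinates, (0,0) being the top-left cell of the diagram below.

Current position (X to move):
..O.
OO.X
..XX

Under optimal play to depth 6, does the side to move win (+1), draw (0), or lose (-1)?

value(..O./OO.X/..XX, X) = +1

[..O./OO.X/..XX] X move#1: (0,0):-1/X.O./OO.X/..XX, (0,1):-1/.XO./OO.X/..XX, (0,3):+1/..OX/OO.X/..XX*, (1,2):-1/..O./OOXX/..XX, (2,0):-1/..O./OO.X/X.XX, (2,1):+1/..O./OO.X/.XXX
[..OX/OO.X/..XX] end (terminal -1, O#2); searched ..O./OO.X/..XX to 6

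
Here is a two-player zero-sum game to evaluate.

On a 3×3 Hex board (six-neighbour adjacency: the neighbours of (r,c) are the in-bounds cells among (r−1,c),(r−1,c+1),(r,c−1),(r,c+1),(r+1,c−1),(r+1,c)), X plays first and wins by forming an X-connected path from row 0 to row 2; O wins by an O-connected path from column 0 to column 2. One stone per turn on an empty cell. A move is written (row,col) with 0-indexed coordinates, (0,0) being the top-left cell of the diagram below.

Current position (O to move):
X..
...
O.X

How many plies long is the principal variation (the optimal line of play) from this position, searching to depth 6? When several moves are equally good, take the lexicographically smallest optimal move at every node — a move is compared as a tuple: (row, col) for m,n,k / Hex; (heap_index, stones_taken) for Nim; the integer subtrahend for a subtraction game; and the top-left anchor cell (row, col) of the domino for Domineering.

PV length from [X../.../O.X]: 3 plies

p1 O@[X../.../O.X]: (0,1)[XO./.../O.X]-1 (0,2)[X.O/.../O.X]-1 (1,0)[X../O../O.X]-1 (1,1)[X../.O./O.X]+1* (1,2)[X../..O/O.X]+1 (2,1)[X../.../OOX]-1
p2 X@[X../.O./O.X]: (0,1)[XX./.O./O.X]-1* (0,2)[X.X/.O./O.X]-1 (1,0)[X../XO./O.X]-1 (1,2)[X../.OX/O.X]-1 (2,1)[X../.O./OXX]-1
p3 O@[XX./.O./O.X]: (0,2)[XXO/.O./O.X]+1* (1,0)[XX./OO./O.X]+1 (1,2)[XX./.OO/O.X]+1 (2,1)[XX./.O./OOX]+1
p4 X@[XXO/.O./O.X] terminal -1; root [X../.../O.X] d6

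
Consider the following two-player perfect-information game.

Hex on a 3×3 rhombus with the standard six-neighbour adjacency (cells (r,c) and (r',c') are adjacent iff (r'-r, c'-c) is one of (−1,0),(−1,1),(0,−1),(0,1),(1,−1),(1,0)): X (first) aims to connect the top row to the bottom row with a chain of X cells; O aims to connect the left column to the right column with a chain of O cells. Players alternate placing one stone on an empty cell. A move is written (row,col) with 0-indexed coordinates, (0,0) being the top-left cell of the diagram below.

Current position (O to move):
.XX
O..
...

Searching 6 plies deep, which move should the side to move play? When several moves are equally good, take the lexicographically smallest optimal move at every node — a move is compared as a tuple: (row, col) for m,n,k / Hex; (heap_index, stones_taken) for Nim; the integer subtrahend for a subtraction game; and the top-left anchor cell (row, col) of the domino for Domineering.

O's best at [.XX/O../...]: (2,1)

p1 O@[.XX/O../...]: (0,0)[OXX/O../...]-1 (1,1)[.XX/OO./...]-1 (1,2)[.XX/O.O/...]-1 (2,0)[.XX/O../O..]-1 (2,1)[.XX/O../.O.]+1* (2,2)[.XX/O../..O]-1
p2 X@[.XX/O../.O.]: (0,0)[XXX/O../.O.]-1* (1,1)[.XX/OX./.O.]-1 (1,2)[.XX/O.X/.O.]-1 (2,0)[.XX/O../XO.]-1 (2,2)[.XX/O../.OX]-1
p3 O@[XXX/O../.O.]: (1,1)[XXX/OO./.O.]+1* (1,2)[XXX/O.O/.O.]+1 (2,0)[XXX/O../OO.]+1 (2,2)[XXX/O../.OO]+1
p4 X@[XXX/OO./.O.]: (1,2)[XXX/OOX/.O.]-1* (2,0)[XXX/OO./XO.]-1 (2,2)[XXX/OO./.OX]-1
p5 O@[XXX/OOX/.O.]: (2,0)[XXX/OOX/OO.]-1 (2,2)[XXX/OOX/.OO]+1*
p6 X@[XXX/OOX/.OO] terminal -1; root [.XX/O../...] d6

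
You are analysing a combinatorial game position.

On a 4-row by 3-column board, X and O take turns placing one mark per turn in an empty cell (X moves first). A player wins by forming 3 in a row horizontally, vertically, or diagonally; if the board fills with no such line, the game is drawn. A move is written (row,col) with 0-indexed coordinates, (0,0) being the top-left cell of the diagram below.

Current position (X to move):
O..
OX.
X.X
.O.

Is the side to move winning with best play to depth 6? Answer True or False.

p1 X@[O../OX./X.X/.O.]: (0,1)[OX./OX./X.X/.O.]+1* (0,2)[O.X/OX./X.X/.O.]+1 (1,2)[O../OXX/X.X/.O.]+1 (2,1)[O../OX./XXX/.O.]+1 (3,0)[O../OX./X.X/XO.]+1 (3,2)[O../OX./X.X/.OX]+1
p2 O@[OX./OX./X.X/.O.]: (0,2)[OXO/OX./X.X/.O.]-1* (1,2)[OX./OXO/X.X/.O.]-1 (2,1)[OX./OX./XOX/.O.]-1 (3,0)[OX./OX./X.X/OO.]-1 (3,2)[OX./OX./X.X/.OO]-1
p3 X@[OXO/OX./X.X/.O.]: (1,2)[OXO/OXX/X.X/.O.]+1* (2,1)[OXO/OX./XXX/.O.]+1 (3,0)[OXO/OX./X.X/XO.]+0 (3,2)[OXO/OX./X.X/.OX]+1
p4 O@[OXO/OXX/X.X/.O.]: (2,1)[OXO/OXX/XOX/.O.]-1* (3,0)[OXO/OXX/X.X/OO.]-1 (3,2)[OXO/OXX/X.X/.OO]-1
p5 X@[OXO/OXX/XOX/.O.]: (3,0)[OXO/OXX/XOX/XO.]-1 (3,2)[OXO/OXX/XOX/.OX]+1*
p6 O@[OXO/OXX/XOX/.OX] terminal -1; root [O../OX./X.X/.O.] d6

X winning at [O../OX./X.X/.O.]: True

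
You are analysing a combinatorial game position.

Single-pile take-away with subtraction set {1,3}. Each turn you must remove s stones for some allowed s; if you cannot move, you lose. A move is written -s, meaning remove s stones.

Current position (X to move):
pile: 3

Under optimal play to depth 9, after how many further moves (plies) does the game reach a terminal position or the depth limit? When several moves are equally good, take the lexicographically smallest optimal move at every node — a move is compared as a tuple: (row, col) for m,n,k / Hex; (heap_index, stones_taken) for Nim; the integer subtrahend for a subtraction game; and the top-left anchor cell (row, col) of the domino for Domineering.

ply 1, X at 3 | -1=+1→2*; -3=+1→0
ply 2, O at 2 | -1=-1→1*
ply 3, X at 1 | -1=+1→0*
ply 4: 0 is terminal -1 (O); from 3 depth 9

PV length from [3]: 3 plies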